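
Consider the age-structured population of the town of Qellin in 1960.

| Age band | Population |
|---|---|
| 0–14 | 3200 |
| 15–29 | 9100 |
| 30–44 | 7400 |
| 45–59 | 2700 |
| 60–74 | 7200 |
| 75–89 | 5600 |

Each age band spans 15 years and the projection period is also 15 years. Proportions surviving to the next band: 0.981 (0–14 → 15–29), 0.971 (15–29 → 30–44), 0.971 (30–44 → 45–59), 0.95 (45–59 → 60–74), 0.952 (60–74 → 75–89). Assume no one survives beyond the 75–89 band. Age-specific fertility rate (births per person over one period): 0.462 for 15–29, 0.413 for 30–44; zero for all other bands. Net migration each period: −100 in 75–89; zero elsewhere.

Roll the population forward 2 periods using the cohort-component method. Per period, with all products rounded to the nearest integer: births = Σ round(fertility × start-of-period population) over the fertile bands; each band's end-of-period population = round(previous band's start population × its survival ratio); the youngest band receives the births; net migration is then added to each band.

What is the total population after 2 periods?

33017

— Period 1 —
Births: 9100 × 0.462 = 4204 ; 7400 × 0.413 = 3056 ⇒ total 7260
15–29: 3200 × 0.981 = 3139
30–44: 9100 × 0.971 = 8836
45–59: 7400 × 0.971 = 7185
60–74: 2700 × 0.95 = 2565
75–89: 7200 × 0.952 = 6854
Net migration: 75–89 − 100 → 6754
Giving 7260 / 3139 / 8836 / 7185 / 2565 / 6754.
— Period 2 —
Births: 3139 × 0.462 = 1450 ; 8836 × 0.413 = 3649 ⇒ total 5099
15–29: 7260 × 0.981 = 7122
30–44: 3139 × 0.971 = 3048
45–59: 8836 × 0.971 = 8580
60–74: 7185 × 0.95 = 6826
75–89: 2565 × 0.952 = 2442
Net migration: 75–89 − 100 → 2342
Giving 5099 / 7122 / 3048 / 8580 / 6826 / 2342.
Total after period 2: 5099 + 7122 + 3048 + 8580 + 6826 + 2342 = 33017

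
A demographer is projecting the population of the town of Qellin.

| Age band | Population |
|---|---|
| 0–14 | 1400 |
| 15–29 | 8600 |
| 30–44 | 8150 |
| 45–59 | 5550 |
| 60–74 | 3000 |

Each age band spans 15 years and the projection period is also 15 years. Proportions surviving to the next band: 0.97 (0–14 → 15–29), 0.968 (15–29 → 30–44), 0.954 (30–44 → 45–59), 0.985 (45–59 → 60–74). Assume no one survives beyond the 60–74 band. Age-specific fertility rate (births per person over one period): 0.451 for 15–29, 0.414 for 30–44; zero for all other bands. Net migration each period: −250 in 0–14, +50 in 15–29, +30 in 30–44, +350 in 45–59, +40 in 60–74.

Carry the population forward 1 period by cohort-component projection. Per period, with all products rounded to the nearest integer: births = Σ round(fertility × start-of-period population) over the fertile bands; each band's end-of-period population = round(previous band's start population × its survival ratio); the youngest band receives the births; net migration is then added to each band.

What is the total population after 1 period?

Period 1.
Births: 8600 * 0.451 = 3879, 8150 * 0.414 = 3374 — total 7253
15–29: 1400 * 0.97 = 1358
30–44: 8600 * 0.968 = 8325
45–59: 8150 * 0.954 = 7775
60–74: 5550 * 0.985 = 5467
Net migration: 0–14 − 250 → 7003; 15–29 + 50 → 1408; 30–44 + 30 → 8355; 45–59 + 350 → 8125; 60–74 + 40 → 5507
→ [7003, 1408, 8355, 8125, 5507]
Total after period 1: 7003 + 1408 + 8355 + 8125 + 5507 = 30398

30398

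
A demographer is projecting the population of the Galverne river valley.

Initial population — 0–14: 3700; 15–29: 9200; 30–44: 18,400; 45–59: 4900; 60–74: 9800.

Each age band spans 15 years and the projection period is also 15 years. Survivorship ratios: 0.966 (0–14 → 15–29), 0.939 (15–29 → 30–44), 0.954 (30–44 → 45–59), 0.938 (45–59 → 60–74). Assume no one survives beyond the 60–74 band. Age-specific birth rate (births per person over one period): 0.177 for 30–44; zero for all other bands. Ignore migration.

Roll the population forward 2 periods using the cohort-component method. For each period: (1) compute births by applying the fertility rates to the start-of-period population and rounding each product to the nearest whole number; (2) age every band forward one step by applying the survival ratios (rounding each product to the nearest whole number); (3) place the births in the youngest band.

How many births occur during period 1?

3257

Period 1:
Births: 18400 * 0.177 = 3257
15–29: 3700 * 0.966 = 3574
30–44: 9200 * 0.939 = 8639
45–59: 18400 * 0.954 = 17554
60–74: 4900 * 0.938 = 4596
Giving 3257 / 3574 / 8639 / 17554 / 4596.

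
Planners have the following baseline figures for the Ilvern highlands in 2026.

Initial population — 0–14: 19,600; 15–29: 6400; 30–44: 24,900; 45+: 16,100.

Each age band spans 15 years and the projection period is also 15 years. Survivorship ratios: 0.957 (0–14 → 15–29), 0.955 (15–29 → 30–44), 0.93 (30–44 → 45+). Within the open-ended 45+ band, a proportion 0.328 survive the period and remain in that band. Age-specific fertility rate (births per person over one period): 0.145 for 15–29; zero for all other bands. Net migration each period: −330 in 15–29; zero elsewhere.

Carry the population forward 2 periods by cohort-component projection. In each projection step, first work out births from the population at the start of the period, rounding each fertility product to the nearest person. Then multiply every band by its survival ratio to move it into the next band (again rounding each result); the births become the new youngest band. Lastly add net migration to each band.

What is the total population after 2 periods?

35840

Numbering the bands 1..4 from youngest to oldest:
After projecting period 1:
Births: 6400 * 0.145 = 928
Band 2: 19600 * 0.957 = 18757
Band 3: 6400 * 0.955 = 6112
Band 4: 24900 * 0.93 + 16100 * 0.328 = 23157 + 5281 = 28438
Net migration: Band 2 − 330 → 18427
Population now: 0–14=928, 15–29=18427, 30–44=6112, 45+=28438
After projecting period 2:
Births: 18427 * 0.145 = 2672
Band 2: 928 * 0.957 = 888
Band 3: 18427 * 0.955 = 17598
Band 4: 6112 * 0.93 + 28438 * 0.328 = 5684 + 9328 = 15012
Net migration: Band 2 − 330 → 558
Population now: 0–14=2672, 15–29=558, 30–44=17598, 45+=15012
Total after period 2: 2672 + 558 + 17598 + 15012 = 35840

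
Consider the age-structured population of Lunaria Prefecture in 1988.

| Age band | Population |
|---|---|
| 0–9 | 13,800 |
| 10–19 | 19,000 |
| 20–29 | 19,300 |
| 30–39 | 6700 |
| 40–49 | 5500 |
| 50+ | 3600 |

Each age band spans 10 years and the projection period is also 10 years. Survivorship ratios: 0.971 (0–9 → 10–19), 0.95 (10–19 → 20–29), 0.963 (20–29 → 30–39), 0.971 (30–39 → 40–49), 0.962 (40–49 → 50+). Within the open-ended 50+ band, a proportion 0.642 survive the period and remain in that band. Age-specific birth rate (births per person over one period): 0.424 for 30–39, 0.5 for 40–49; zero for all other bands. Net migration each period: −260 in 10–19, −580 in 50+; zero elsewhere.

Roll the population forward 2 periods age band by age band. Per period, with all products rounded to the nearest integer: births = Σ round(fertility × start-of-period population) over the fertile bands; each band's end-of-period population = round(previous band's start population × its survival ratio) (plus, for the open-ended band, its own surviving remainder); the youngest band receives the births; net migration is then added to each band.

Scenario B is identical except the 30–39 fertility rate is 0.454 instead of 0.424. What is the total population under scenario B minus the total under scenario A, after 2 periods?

753

After projecting period 1:
Births: 6700 × 0.424 = 2841, 5500 × 0.5 = 2750 ⇒ total 5591
10–19: 13800 × 0.971 = 13400
20–29: 19000 × 0.95 = 18050
30–39: 19300 × 0.963 = 18586
40–49: 6700 × 0.971 = 6506
50+: 5500 × 0.962 + 3600 × 0.642 = 5291 + 2311 = 7602
Net migration: 10–19 − 260 → 13140; 50+ − 580 → 7022
End of period: [5591, 13140, 18050, 18586, 6506, 7022]
After projecting period 2:
Births: 18586 × 0.424 = 7880, 6506 × 0.5 = 3253 ⇒ total 11133
10–19: 5591 × 0.971 = 5429
20–29: 13140 × 0.95 = 12483
30–39: 18050 × 0.963 = 17382
40–49: 18586 × 0.971 = 18047
50+: 6506 × 0.962 + 7022 × 0.642 = 6259 + 4508 = 10767
Net migration: 10–19 − 260 → 5169; 50+ − 580 → 10187
End of period: [11133, 5169, 12483, 17382, 18047, 10187]
Scenario A total after 2 periods: 74401
Scenario B projection —
After projecting period 1:
Births: 6700 × 0.454 = 3042, 5500 × 0.5 = 2750 ⇒ total 5792
10–19: 13800 × 0.971 = 13400
20–29: 19000 × 0.95 = 18050
30–39: 19300 × 0.963 = 18586
40–49: 6700 × 0.971 = 6506
50+: 5500 × 0.962 + 3600 × 0.642 = 5291 + 2311 = 7602
Net migration: 10–19 − 260 → 13140; 50+ − 580 → 7022
End of period: [5792, 13140, 18050, 18586, 6506, 7022]
After projecting period 2:
Births: 18586 × 0.454 = 8438, 6506 × 0.5 = 3253 ⇒ total 11691
10–19: 5792 × 0.971 = 5624
20–29: 13140 × 0.95 = 12483
30–39: 18050 × 0.963 = 17382
40–49: 18586 × 0.971 = 18047
50+: 6506 × 0.962 + 7022 × 0.642 = 6259 + 4508 = 10767
Net migration: 10–19 − 260 → 5364; 50+ − 580 → 10187
End of period: [11691, 5364, 12483, 17382, 18047, 10187]
Scenario B total after 2 periods: 75154
Difference B − A = 75154 − 74401 = 753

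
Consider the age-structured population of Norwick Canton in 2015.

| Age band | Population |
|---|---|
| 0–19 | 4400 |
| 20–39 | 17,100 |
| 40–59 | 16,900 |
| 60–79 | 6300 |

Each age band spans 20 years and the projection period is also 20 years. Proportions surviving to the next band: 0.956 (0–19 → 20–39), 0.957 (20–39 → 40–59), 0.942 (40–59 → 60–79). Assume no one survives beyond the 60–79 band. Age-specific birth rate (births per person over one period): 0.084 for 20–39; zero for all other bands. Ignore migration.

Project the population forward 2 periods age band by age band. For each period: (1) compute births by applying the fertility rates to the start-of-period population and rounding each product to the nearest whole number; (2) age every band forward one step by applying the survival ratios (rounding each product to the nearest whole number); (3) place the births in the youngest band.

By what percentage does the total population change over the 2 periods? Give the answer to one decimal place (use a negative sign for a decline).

[period 1]
Births: 17100 * 0.084 = 1436
20–39: 4400 * 0.956 = 4206
40–59: 17100 * 0.957 = 16365
60–79: 16900 * 0.942 = 15920
Giving 1436 / 4206 / 16365 / 15920.
[period 2]
Births: 4206 * 0.084 = 353
20–39: 1436 * 0.956 = 1373
40–59: 4206 * 0.957 = 4025
60–79: 16365 * 0.942 = 15416
Giving 353 / 1373 / 4025 / 15416.
Total: 44700 → 21167; change = -23533; percentage change = -52.6%

-52.6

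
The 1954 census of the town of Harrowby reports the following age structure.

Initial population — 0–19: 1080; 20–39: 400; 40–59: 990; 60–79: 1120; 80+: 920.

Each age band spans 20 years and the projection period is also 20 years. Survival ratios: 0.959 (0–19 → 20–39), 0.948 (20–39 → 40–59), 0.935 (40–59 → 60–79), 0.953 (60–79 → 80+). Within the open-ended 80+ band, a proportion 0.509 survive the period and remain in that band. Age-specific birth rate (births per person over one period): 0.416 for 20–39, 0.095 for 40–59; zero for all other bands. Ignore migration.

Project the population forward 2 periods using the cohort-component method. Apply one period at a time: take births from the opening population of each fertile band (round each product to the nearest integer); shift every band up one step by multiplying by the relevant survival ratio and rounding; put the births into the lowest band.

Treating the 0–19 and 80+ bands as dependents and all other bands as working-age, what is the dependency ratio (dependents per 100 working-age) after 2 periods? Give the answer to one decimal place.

134.4

Numbering the groups 1..5 from youngest to oldest:
Period 1.
Births: 400 * 0.416 = 166  |  990 * 0.095 = 94 — total 260
Group 2: 1080 * 0.959 = 1036
Group 3: 400 * 0.948 = 379
Group 4: 990 * 0.935 = 926
Group 5: 1120 * 0.953 + 920 * 0.509 = 1067 + 468 = 1535
Population now: 0–19=260, 20–39=1036, 40–59=379, 60–79=926, 80+=1535
Period 2.
Births: 1036 * 0.416 = 431  |  379 * 0.095 = 36 — total 467
Group 2: 260 * 0.959 = 249
Group 3: 1036 * 0.948 = 982
Group 4: 379 * 0.935 = 354
Group 5: 926 * 0.953 + 1535 * 0.509 = 882 + 781 = 1663
Population now: 0–19=467, 20–39=249, 40–59=982, 60–79=354, 80+=1663
Dependents (band 0–19 + band 80+) = 467 + 1663 = 2130; working-age = 1585; ratio = 2130/1585 × 100 = 134.4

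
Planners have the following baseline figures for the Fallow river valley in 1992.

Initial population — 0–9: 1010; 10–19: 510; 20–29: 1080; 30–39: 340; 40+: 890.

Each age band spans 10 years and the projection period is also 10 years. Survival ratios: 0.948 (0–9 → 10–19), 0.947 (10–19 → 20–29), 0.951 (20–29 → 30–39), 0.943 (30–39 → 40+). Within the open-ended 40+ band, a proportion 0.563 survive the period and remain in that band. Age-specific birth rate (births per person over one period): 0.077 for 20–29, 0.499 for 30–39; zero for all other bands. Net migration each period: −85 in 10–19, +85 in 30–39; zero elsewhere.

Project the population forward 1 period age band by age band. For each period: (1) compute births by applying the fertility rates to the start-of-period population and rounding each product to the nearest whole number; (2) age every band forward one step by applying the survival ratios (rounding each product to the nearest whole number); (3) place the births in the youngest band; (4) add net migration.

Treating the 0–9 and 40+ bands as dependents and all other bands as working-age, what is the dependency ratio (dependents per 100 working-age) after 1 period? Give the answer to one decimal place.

43.6

Let band 1 be 0–9 through band 5 = 40+.
After projecting period 1:
Births: 1080 × 0.077 = 83, 340 × 0.499 = 170 → total 253
Band 2: 1010 × 0.948 = 957
Band 3: 510 × 0.947 = 483
Band 4: 1080 × 0.951 = 1027
Band 5: 340 × 0.943 + 890 × 0.563 = 321 + 501 = 822
Net migration: Band 2 − 85 → 872; Band 4 + 85 → 1112
Giving 253 / 872 / 483 / 1112 / 822.
Dependents (band 0–9 + band 40+) = 253 + 822 = 1075; working-age = 2467; ratio = 1075/2467 × 100 = 43.6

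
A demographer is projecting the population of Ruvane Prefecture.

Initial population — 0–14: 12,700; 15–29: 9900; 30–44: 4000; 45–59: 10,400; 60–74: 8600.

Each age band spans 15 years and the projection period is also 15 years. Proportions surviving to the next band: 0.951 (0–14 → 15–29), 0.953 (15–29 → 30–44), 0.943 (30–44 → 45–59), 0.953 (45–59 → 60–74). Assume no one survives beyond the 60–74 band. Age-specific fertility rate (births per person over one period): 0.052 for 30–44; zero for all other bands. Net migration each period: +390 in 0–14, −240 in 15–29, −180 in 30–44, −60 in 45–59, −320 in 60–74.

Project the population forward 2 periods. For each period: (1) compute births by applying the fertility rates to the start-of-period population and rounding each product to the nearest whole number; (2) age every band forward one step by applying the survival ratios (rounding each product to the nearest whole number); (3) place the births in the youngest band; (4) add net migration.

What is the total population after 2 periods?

24187

After projecting period 1:
Births: 4000 × 0.052 = 208
15–29: 12700 × 0.951 = 12078
30–44: 9900 × 0.953 = 9435
45–59: 4000 × 0.943 = 3772
60–74: 10400 × 0.953 = 9911
Net migration: 0–14 + 390 → 598; 15–29 − 240 → 11838; 30–44 − 180 → 9255; 45–59 − 60 → 3712; 60–74 − 320 → 9591
Giving 598 / 11838 / 9255 / 3712 / 9591.
After projecting period 2:
Births: 9255 × 0.052 = 481
15–29: 598 × 0.951 = 569
30–44: 11838 × 0.953 = 11282
45–59: 9255 × 0.943 = 8727
60–74: 3712 × 0.953 = 3538
Net migration: 0–14 + 390 → 871; 15–29 − 240 → 329; 30–44 − 180 → 11102; 45–59 − 60 → 8667; 60–74 − 320 → 3218
Giving 871 / 329 / 11102 / 8667 / 3218.
Total after period 2: 871 + 329 + 11102 + 8667 + 3218 = 24187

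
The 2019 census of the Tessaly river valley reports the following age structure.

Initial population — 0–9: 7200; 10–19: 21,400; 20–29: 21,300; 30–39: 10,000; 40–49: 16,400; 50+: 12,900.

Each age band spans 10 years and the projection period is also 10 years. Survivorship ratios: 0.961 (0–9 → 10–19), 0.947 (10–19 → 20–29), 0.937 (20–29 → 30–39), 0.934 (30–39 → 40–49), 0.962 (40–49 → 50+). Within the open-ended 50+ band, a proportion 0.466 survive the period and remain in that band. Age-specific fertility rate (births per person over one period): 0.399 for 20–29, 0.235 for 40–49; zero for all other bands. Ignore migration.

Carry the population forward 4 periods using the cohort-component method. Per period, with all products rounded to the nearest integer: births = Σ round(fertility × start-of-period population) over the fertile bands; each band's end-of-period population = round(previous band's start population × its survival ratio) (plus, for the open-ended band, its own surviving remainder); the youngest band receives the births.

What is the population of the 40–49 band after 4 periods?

5734

[period 1]
Births: 21300 × 0.399 = 8499 ; 16400 × 0.235 = 3854 ⇒ total 12353
10–19: 7200 × 0.961 = 6919
20–29: 21400 × 0.947 = 20266
30–39: 21300 × 0.937 = 19958
40–49: 10000 × 0.934 = 9340
50+: 16400 × 0.962 + 12900 × 0.466 = 15777 + 6011 = 21788
→ [12353, 6919, 20266, 19958, 9340, 21788]
[period 2]
Births: 20266 × 0.399 = 8086 ; 9340 × 0.235 = 2195 ⇒ total 10281
10–19: 12353 × 0.961 = 11871
20–29: 6919 × 0.947 = 6552
30–39: 20266 × 0.937 = 18989
40–49: 19958 × 0.934 = 18641
50+: 9340 × 0.962 + 21788 × 0.466 = 8985 + 10153 = 19138
→ [10281, 11871, 6552, 18989, 18641, 19138]
[period 3]
Births: 6552 × 0.399 = 2614 ; 18641 × 0.235 = 4381 ⇒ total 6995
10–19: 10281 × 0.961 = 9880
20–29: 11871 × 0.947 = 11242
30–39: 6552 × 0.937 = 6139
40–49: 18989 × 0.934 = 17736
50+: 18641 × 0.962 + 19138 × 0.466 = 17933 + 8918 = 26851
→ [6995, 9880, 11242, 6139, 17736, 26851]
[period 4]
Births: 11242 × 0.399 = 4486 ; 17736 × 0.235 = 4168 ⇒ total 8654
10–19: 6995 × 0.961 = 6722
20–29: 9880 × 0.947 = 9356
30–39: 11242 × 0.937 = 10534
40–49: 6139 × 0.934 = 5734
50+: 17736 × 0.962 + 26851 × 0.466 = 17062 + 12513 = 29575
→ [8654, 6722, 9356, 10534, 5734, 29575]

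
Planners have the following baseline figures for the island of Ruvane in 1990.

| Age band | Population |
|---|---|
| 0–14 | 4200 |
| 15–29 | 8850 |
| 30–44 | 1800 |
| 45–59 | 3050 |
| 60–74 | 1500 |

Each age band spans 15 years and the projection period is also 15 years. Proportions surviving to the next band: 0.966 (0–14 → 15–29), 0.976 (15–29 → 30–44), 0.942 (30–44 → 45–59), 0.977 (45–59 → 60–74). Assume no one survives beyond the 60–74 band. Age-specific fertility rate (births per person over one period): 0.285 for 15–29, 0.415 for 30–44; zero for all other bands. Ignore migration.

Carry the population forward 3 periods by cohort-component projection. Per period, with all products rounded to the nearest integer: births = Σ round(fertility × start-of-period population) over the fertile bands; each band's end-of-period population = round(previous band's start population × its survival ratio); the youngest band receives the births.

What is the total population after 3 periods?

After projecting period 1:
Births: 8850 × 0.285 = 2522  |  1800 × 0.415 = 747 ⇒ total 3269
15–29: 4200 × 0.966 = 4057
30–44: 8850 × 0.976 = 8638
45–59: 1800 × 0.942 = 1696
60–74: 3050 × 0.977 = 2980
End of period: [3269, 4057, 8638, 1696, 2980]
After projecting period 2:
Births: 4057 × 0.285 = 1156  |  8638 × 0.415 = 3585 ⇒ total 4741
15–29: 3269 × 0.966 = 3158
30–44: 4057 × 0.976 = 3960
45–59: 8638 × 0.942 = 8137
60–74: 1696 × 0.977 = 1657
End of period: [4741, 3158, 3960, 8137, 1657]
After projecting period 3:
Births: 3158 × 0.285 = 900  |  3960 × 0.415 = 1643 ⇒ total 2543
15–29: 4741 × 0.966 = 4580
30–44: 3158 × 0.976 = 3082
45–59: 3960 × 0.942 = 3730
60–74: 8137 × 0.977 = 7950
End of period: [2543, 4580, 3082, 3730, 7950]
Total after period 3: 2543 + 4580 + 3082 + 3730 + 7950 = 21885

21885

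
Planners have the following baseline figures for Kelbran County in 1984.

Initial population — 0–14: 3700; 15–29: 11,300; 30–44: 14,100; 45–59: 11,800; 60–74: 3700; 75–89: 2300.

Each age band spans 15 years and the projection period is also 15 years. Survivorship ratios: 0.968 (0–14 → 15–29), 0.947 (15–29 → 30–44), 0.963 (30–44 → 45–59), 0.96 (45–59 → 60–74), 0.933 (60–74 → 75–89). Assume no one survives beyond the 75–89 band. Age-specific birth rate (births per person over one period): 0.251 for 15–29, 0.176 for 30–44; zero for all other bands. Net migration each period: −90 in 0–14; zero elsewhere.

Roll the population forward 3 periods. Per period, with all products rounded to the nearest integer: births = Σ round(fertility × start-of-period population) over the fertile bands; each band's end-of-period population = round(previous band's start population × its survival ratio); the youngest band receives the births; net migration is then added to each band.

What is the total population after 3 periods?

Let band 1 be 0–14 through band 6 = 75–89.
After projecting period 1:
Births: 11300 × 0.251 = 2836  |  14100 × 0.176 = 2482 → 5318
Band 2: 3700 × 0.968 = 3582
Band 3: 11300 × 0.947 = 10701
Band 4: 14100 × 0.963 = 13578
Band 5: 11800 × 0.96 = 11328
Band 6: 3700 × 0.933 = 3452
Net migration: Band 1 − 90 → 5228
End of period: [5228, 3582, 10701, 13578, 11328, 3452]
After projecting period 2:
Births: 3582 × 0.251 = 899  |  10701 × 0.176 = 1883 → 2782
Band 2: 5228 × 0.968 = 5061
Band 3: 3582 × 0.947 = 3392
Band 4: 10701 × 0.963 = 10305
Band 5: 13578 × 0.96 = 13035
Band 6: 11328 × 0.933 = 10569
Net migration: Band 1 − 90 → 2692
End of period: [2692, 5061, 3392, 10305, 13035, 10569]
After projecting period 3:
Births: 5061 × 0.251 = 1270  |  3392 × 0.176 = 597 → 1867
Band 2: 2692 × 0.968 = 2606
Band 3: 5061 × 0.947 = 4793
Band 4: 3392 × 0.963 = 3266
Band 5: 10305 × 0.96 = 9893
Band 6: 13035 × 0.933 = 12162
Net migration: Band 1 − 90 → 1777
End of period: [1777, 2606, 4793, 3266, 9893, 12162]
Total after period 3: 1777 + 2606 + 4793 + 3266 + 9893 + 12162 = 34497

34497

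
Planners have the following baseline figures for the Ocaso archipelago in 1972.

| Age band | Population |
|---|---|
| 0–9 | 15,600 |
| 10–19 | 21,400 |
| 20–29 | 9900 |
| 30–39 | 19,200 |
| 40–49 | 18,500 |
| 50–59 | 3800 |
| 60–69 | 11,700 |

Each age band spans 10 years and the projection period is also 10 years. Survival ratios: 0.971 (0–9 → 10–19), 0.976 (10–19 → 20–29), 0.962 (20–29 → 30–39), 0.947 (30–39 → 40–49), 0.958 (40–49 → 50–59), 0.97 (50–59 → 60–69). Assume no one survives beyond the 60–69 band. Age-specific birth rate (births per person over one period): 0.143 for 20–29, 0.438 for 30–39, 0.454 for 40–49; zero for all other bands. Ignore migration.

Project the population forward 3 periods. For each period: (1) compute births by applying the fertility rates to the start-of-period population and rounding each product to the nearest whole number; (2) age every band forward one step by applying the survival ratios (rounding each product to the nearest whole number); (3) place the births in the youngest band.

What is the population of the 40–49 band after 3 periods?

Numbering the groups 1..7 from youngest to oldest:
Period 1:
Births: 9900 * 0.143 = 1416, 19200 * 0.438 = 8410, 18500 * 0.454 = 8399 ⇒ total 18225
Group 2: 15600 * 0.971 = 15148
Group 3: 21400 * 0.976 = 20886
Group 4: 9900 * 0.962 = 9524
Group 5: 19200 * 0.947 = 18182
Group 6: 18500 * 0.958 = 17723
Group 7: 3800 * 0.97 = 3686
Giving 18225 / 15148 / 20886 / 9524 / 18182 / 17723 / 3686.
Period 2:
Births: 20886 * 0.143 = 2987, 9524 * 0.438 = 4172, 18182 * 0.454 = 8255 ⇒ total 15414
Group 2: 18225 * 0.971 = 17696
Group 3: 15148 * 0.976 = 14784
Group 4: 20886 * 0.962 = 20092
Group 5: 9524 * 0.947 = 9019
Group 6: 18182 * 0.958 = 17418
Group 7: 17723 * 0.97 = 17191
Giving 15414 / 17696 / 14784 / 20092 / 9019 / 17418 / 17191.
Period 3:
Births: 14784 * 0.143 = 2114, 20092 * 0.438 = 8800, 9019 * 0.454 = 4095 ⇒ total 15009
Group 2: 15414 * 0.971 = 14967
Group 3: 17696 * 0.976 = 17271
Group 4: 14784 * 0.962 = 14222
Group 5: 20092 * 0.947 = 19027
Group 6: 9019 * 0.958 = 8640
Group 7: 17418 * 0.97 = 16895
Giving 15009 / 14967 / 17271 / 14222 / 19027 / 8640 / 16895.

19027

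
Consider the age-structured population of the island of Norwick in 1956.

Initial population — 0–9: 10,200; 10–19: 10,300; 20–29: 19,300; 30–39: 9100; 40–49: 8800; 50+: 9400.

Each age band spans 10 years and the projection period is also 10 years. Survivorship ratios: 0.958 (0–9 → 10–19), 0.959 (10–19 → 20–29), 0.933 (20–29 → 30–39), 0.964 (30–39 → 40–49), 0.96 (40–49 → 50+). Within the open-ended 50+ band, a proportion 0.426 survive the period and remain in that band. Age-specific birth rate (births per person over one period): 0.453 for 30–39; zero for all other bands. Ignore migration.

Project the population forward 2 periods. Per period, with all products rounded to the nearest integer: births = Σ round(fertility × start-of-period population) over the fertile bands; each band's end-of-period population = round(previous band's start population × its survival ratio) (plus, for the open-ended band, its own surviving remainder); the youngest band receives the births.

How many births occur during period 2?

8157

After projecting period 1:
Births: 9100 × 0.453 = 4122
10–19: 10200 × 0.958 = 9772
20–29: 10300 × 0.959 = 9878
30–39: 19300 × 0.933 = 18007
40–49: 9100 × 0.964 = 8772
50+: 8800 × 0.96 + 9400 × 0.426 = 8448 + 4004 = 12452
→ [4122, 9772, 9878, 18007, 8772, 12452]
After projecting period 2:
Births: 18007 × 0.453 = 8157
10–19: 4122 × 0.958 = 3949
20–29: 9772 × 0.959 = 9371
30–39: 9878 × 0.933 = 9216
40–49: 18007 × 0.964 = 17359
50+: 8772 × 0.96 + 12452 × 0.426 = 8421 + 5305 = 13726
→ [8157, 3949, 9371, 9216, 17359, 13726]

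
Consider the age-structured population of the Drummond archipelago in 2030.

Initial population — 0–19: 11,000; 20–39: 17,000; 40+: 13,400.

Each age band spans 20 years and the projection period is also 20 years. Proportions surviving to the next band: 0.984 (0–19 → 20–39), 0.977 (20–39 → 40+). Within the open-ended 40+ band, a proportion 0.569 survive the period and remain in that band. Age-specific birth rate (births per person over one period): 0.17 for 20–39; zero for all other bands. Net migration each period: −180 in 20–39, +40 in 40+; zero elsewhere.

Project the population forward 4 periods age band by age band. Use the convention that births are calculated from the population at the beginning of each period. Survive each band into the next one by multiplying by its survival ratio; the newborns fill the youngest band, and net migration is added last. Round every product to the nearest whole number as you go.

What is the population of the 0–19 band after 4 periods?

272

[period 1]
Births: 17000 × 0.17 = 2890
20–39: 11000 × 0.984 = 10824
40+: 17000 × 0.977 + 13400 × 0.569 = 16609 + 7625 = 24234
Net migration: 20–39 − 180 → 10644; 40+ + 40 → 24274
Giving 2890 / 10644 / 24274.
[period 2]
Births: 10644 × 0.17 = 1809
20–39: 2890 × 0.984 = 2844
40+: 10644 × 0.977 + 24274 × 0.569 = 10399 + 13812 = 24211
Net migration: 20–39 − 180 → 2664; 40+ + 40 → 24251
Giving 1809 / 2664 / 24251.
[period 3]
Births: 2664 × 0.17 = 453
20–39: 1809 × 0.984 = 1780
40+: 2664 × 0.977 + 24251 × 0.569 = 2603 + 13799 = 16402
Net migration: 20–39 − 180 → 1600; 40+ + 40 → 16442
Giving 453 / 1600 / 16442.
[period 4]
Births: 1600 × 0.17 = 272
20–39: 453 × 0.984 = 446
40+: 1600 × 0.977 + 16442 × 0.569 = 1563 + 9355 = 10918
Net migration: 20–39 − 180 → 266; 40+ + 40 → 10958
Giving 272 / 266 / 10958.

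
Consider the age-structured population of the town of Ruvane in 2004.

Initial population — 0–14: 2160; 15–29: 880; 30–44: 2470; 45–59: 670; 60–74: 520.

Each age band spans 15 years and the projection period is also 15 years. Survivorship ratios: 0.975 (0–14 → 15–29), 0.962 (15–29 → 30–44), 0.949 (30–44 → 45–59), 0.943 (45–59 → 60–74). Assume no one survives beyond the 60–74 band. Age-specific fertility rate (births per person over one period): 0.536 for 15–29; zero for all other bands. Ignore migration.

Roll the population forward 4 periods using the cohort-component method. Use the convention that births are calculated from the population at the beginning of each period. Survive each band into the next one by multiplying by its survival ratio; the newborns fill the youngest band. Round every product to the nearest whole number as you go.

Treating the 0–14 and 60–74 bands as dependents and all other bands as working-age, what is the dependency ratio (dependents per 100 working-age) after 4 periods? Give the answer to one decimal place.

After projecting period 1:
Births: 880 × 0.536 = 472
15–29: 2160 × 0.975 = 2106
30–44: 880 × 0.962 = 847
45–59: 2470 × 0.949 = 2344
60–74: 670 × 0.943 = 632
Population now: 0–14=472, 15–29=2106, 30–44=847, 45–59=2344, 60–74=632
After projecting period 2:
Births: 2106 × 0.536 = 1129
15–29: 472 × 0.975 = 460
30–44: 2106 × 0.962 = 2026
45–59: 847 × 0.949 = 804
60–74: 2344 × 0.943 = 2210
Population now: 0–14=1129, 15–29=460, 30–44=2026, 45–59=804, 60–74=2210
After projecting period 3:
Births: 460 × 0.536 = 247
15–29: 1129 × 0.975 = 1101
30–44: 460 × 0.962 = 443
45–59: 2026 × 0.949 = 1923
60–74: 804 × 0.943 = 758
Population now: 0–14=247, 15–29=1101, 30–44=443, 45–59=1923, 60–74=758
After projecting period 4:
Births: 1101 × 0.536 = 590
15–29: 247 × 0.975 = 241
30–44: 1101 × 0.962 = 1059
45–59: 443 × 0.949 = 420
60–74: 1923 × 0.943 = 1813
Population now: 0–14=590, 15–29=241, 30–44=1059, 45–59=420, 60–74=1813
Dependents (band 0–14 + band 60–74) = 590 + 1813 = 2403; working-age = 1720; ratio = 2403/1720 × 100 = 139.7

139.7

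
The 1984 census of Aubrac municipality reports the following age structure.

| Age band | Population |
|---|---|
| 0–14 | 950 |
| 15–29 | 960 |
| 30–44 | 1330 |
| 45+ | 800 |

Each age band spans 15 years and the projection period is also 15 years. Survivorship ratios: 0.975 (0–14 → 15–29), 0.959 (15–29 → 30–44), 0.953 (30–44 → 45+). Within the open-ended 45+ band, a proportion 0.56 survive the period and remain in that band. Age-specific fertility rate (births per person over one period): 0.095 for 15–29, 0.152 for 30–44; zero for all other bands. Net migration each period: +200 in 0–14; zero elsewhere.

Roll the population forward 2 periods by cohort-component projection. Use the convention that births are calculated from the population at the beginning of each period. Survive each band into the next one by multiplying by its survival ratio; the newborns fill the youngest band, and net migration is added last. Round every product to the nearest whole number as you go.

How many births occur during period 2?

228

— Period 1 —
Births: 960 * 0.095 = 91, 1330 * 0.152 = 202 — total 293
15–29: 950 * 0.975 = 926
30–44: 960 * 0.959 = 921
45+: 1330 * 0.953 + 800 * 0.56 = 1267 + 448 = 1715
Net migration: 0–14 + 200 → 493
→ [493, 926, 921, 1715]
— Period 2 —
Births: 926 * 0.095 = 88, 921 * 0.152 = 140 — total 228
15–29: 493 * 0.975 = 481
30–44: 926 * 0.959 = 888
45+: 921 * 0.953 + 1715 * 0.56 = 878 + 960 = 1838
Net migration: 0–14 + 200 → 428
→ [428, 481, 888, 1838]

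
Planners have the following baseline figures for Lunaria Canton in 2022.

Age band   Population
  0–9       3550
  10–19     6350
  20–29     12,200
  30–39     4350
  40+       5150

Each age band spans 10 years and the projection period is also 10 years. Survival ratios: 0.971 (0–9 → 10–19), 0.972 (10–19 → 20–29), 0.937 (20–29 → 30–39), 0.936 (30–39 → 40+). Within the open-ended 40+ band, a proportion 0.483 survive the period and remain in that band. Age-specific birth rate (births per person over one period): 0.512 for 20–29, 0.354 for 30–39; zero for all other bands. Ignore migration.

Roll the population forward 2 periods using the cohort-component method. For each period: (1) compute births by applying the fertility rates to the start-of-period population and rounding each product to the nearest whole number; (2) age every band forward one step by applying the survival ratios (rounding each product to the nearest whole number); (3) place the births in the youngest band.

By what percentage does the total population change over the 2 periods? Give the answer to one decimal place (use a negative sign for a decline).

19.5

(Bands numbered youngest = 1 to oldest = 5.)
Period 1:
Births: 12200 * 0.512 = 6246 ; 4350 * 0.354 = 1540 — total 7786
Band 2: 3550 * 0.971 = 3447
Band 3: 6350 * 0.972 = 6172
Band 4: 12200 * 0.937 = 11431
Band 5: 4350 * 0.936 + 5150 * 0.483 = 4072 + 2487 = 6559
Population now: 0–9=7786, 10–19=3447, 20–29=6172, 30–39=11431, 40+=6559
Period 2:
Births: 6172 * 0.512 = 3160 ; 11431 * 0.354 = 4047 — total 7207
Band 2: 7786 * 0.971 = 7560
Band 3: 3447 * 0.972 = 3350
Band 4: 6172 * 0.937 = 5783
Band 5: 11431 * 0.936 + 6559 * 0.483 = 10699 + 3168 = 13867
Population now: 0–9=7207, 10–19=7560, 20–29=3350, 30–39=5783, 40+=13867
Total: 31600 → 37767; change = 6167; percentage change = 19.5%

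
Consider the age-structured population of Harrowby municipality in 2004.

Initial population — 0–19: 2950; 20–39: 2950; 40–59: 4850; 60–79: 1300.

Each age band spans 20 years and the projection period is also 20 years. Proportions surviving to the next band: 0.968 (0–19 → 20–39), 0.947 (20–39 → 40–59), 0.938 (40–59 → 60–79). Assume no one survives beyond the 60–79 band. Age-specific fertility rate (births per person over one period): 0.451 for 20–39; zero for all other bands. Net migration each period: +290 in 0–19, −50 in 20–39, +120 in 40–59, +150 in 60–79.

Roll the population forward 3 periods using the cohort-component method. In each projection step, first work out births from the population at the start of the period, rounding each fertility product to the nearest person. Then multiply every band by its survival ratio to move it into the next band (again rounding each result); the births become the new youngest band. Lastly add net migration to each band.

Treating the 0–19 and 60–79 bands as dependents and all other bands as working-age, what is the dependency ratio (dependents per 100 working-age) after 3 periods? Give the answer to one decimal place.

123.8

[period 1]
Births: 2950 × 0.451 = 1330
20–39: 2950 × 0.968 = 2856
40–59: 2950 × 0.947 = 2794
60–79: 4850 × 0.938 = 4549
Net migration: 0–19 + 290 → 1620; 20–39 − 50 → 2806; 40–59 + 120 → 2914; 60–79 + 150 → 4699
→ [1620, 2806, 2914, 4699]
[period 2]
Births: 2806 × 0.451 = 1266
20–39: 1620 × 0.968 = 1568
40–59: 2806 × 0.947 = 2657
60–79: 2914 × 0.938 = 2733
Net migration: 0–19 + 290 → 1556; 20–39 − 50 → 1518; 40–59 + 120 → 2777; 60–79 + 150 → 2883
→ [1556, 1518, 2777, 2883]
[period 3]
Births: 1518 × 0.451 = 685
20–39: 1556 × 0.968 = 1506
40–59: 1518 × 0.947 = 1438
60–79: 2777 × 0.938 = 2605
Net migration: 0–19 + 290 → 975; 20–39 − 50 → 1456; 40–59 + 120 → 1558; 60–79 + 150 → 2755
→ [975, 1456, 1558, 2755]
Dependents (band 0–19 + band 60–79) = 975 + 2755 = 3730; working-age = 3014; ratio = 3730/3014 × 100 = 123.8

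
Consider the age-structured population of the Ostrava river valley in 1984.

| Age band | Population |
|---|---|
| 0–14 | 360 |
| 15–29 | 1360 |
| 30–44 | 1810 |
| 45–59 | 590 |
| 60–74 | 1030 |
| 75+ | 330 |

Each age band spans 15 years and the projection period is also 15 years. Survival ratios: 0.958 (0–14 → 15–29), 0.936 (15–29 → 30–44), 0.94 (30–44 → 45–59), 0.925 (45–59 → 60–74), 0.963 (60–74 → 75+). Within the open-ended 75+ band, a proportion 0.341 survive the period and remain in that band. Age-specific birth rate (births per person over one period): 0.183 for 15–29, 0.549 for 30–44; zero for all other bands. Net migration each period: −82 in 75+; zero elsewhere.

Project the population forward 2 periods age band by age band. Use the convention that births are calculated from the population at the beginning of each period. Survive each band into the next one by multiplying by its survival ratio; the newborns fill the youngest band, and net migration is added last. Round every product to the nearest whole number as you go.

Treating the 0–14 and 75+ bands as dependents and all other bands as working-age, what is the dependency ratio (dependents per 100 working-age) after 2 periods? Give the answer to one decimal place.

36.3

Let group 1 be 0–14 through group 6 = 75+.
After projecting period 1:
Births: 1360 × 0.183 = 249, 1810 × 0.549 = 994 — total 1243
Group 2: 360 × 0.958 = 345
Group 3: 1360 × 0.936 = 1273
Group 4: 1810 × 0.94 = 1701
Group 5: 590 × 0.925 = 546
Group 6: 1030 × 0.963 + 330 × 0.341 = 992 + 113 = 1105
Net migration: Group 6 − 82 → 1023
End of period: [1243, 345, 1273, 1701, 546, 1023]
After projecting period 2:
Births: 345 × 0.183 = 63, 1273 × 0.549 = 699 — total 762
Group 2: 1243 × 0.958 = 1191
Group 3: 345 × 0.936 = 323
Group 4: 1273 × 0.94 = 1197
Group 5: 1701 × 0.925 = 1573
Group 6: 546 × 0.963 + 1023 × 0.341 = 526 + 349 = 875
Net migration: Group 6 − 82 → 793
End of period: [762, 1191, 323, 1197, 1573, 793]
Dependents (band 0–14 + band 75+) = 762 + 793 = 1555; working-age = 4284; ratio = 1555/4284 × 100 = 36.3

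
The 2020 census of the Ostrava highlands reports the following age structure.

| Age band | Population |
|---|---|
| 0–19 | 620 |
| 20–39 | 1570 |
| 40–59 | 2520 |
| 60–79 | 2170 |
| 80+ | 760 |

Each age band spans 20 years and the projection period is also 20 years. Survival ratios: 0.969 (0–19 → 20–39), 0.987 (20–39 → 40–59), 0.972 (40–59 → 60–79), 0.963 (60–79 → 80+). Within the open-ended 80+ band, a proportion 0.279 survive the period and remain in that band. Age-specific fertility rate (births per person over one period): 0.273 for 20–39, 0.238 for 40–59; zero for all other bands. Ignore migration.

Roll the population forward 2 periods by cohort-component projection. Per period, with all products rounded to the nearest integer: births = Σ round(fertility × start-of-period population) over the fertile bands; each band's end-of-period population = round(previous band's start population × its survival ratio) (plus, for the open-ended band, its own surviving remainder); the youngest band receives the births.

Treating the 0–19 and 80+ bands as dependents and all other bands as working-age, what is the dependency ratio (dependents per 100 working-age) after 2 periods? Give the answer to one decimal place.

114.1

[period 1]
Births: 1570 * 0.273 = 429  |  2520 * 0.238 = 600 → 1029
20–39: 620 * 0.969 = 601
40–59: 1570 * 0.987 = 1550
60–79: 2520 * 0.972 = 2449
80+: 2170 * 0.963 + 760 * 0.279 = 2090 + 212 = 2302
End of period: [1029, 601, 1550, 2449, 2302]
[period 2]
Births: 601 * 0.273 = 164  |  1550 * 0.238 = 369 → 533
20–39: 1029 * 0.969 = 997
40–59: 601 * 0.987 = 593
60–79: 1550 * 0.972 = 1507
80+: 2449 * 0.963 + 2302 * 0.279 = 2358 + 642 = 3000
End of period: [533, 997, 593, 1507, 3000]
Dependents (band 0–19 + band 80+) = 533 + 3000 = 3533; working-age = 3097; ratio = 3533/3097 × 100 = 114.1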